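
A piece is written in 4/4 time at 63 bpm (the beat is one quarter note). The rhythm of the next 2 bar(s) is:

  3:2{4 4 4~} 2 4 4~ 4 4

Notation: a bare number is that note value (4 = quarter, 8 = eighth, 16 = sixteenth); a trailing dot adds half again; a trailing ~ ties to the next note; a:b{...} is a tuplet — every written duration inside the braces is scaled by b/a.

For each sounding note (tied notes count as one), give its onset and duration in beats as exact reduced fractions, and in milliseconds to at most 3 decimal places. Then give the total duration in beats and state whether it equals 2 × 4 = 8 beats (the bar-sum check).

1) 0.0ms=0b +634.921ms=2/3b
2) 634.921ms=2/3b +634.921ms=2/3b
3) 1269.841ms=4/3b +2539.683ms=8/3b
4) 3809.524ms=4b +952.381ms=1b
5) 4761.905ms=5b +1904.762ms=2b
6) 6666.667ms=7b +952.381ms=1b
Σ=8b of 8 (63bpm 4/4) — PASS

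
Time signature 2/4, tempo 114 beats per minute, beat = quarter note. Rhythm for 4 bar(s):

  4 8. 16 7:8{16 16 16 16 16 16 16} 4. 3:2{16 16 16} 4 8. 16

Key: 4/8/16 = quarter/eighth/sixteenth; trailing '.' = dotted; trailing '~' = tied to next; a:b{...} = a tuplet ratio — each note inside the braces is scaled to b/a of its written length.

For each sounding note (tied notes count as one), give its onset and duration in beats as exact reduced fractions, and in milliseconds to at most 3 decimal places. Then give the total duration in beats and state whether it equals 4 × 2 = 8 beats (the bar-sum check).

1) 0.0ms=0b +526.316ms=1b
2) 526.316ms=1b +394.737ms=3/4b
3) 921.053ms=7/4b +131.579ms=1/4b
4) 1052.632ms=2b +150.376ms=2/7b
5) 1203.008ms=16/7b +150.376ms=2/7b
6) 1353.383ms=18/7b +150.376ms=2/7b
7) 1503.759ms=20/7b +150.376ms=2/7b
8) 1654.135ms=22/7b +150.376ms=2/7b
9) 1804.511ms=24/7b +150.376ms=2/7b
10) 1954.887ms=26/7b +150.376ms=2/7b
11) 2105.263ms=4b +789.474ms=3/2b
12) 2894.737ms=11/2b +87.719ms=1/6b
13) 2982.456ms=17/3b +87.719ms=1/6b
14) 3070.175ms=35/6b +87.719ms=1/6b
15) 3157.895ms=6b +526.316ms=1b
16) 3684.211ms=7b +394.737ms=3/4b
17) 4078.947ms=31/4b +131.579ms=1/4b
Σ=8b of 8 (114bpm 2/4) — PASS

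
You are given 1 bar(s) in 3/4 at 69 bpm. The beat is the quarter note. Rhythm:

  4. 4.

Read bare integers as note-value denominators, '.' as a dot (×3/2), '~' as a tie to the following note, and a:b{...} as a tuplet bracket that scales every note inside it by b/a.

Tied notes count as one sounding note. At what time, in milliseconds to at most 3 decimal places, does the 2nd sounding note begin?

note 2 onset = 3/2b = 1304.348ms

1. 0.0ms @ 0 + 1304.348ms (3/2)
2. 1304.348ms @ 3/2 + 1304.348ms (3/2)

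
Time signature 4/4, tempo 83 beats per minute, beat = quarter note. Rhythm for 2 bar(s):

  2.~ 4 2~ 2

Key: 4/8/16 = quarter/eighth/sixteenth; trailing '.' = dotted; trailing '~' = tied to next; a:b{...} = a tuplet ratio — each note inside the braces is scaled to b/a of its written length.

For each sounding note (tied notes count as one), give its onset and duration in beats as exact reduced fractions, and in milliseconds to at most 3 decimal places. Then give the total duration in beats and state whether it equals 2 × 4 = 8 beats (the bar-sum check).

1) 0.0ms=0b +2891.566ms=4b
2) 2891.566ms=4b +2891.566ms=4b
Σ=8b of 8 (83bpm 4/4) — PASS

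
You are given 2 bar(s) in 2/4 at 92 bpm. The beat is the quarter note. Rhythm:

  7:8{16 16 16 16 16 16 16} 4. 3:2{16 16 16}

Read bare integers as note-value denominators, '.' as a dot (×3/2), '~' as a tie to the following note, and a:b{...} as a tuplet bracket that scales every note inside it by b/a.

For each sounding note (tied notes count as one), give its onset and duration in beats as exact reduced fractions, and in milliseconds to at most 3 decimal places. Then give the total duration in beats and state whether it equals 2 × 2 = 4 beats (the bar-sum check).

1) 0.0ms=0b +186.335ms=2/7b
2) 186.335ms=2/7b +186.335ms=2/7b
3) 372.671ms=4/7b +186.335ms=2/7b
4) 559.006ms=6/7b +186.335ms=2/7b
5) 745.342ms=8/7b +186.335ms=2/7b
6) 931.677ms=10/7b +186.335ms=2/7b
7) 1118.012ms=12/7b +186.335ms=2/7b
8) 1304.348ms=2b +978.261ms=3/2b
9) 2282.609ms=7/2b +108.696ms=1/6b
10) 2391.304ms=11/3b +108.696ms=1/6b
11) 2500.0ms=23/6b +108.696ms=1/6b
Σ=4b of 4 (92bpm 2/4) — PASS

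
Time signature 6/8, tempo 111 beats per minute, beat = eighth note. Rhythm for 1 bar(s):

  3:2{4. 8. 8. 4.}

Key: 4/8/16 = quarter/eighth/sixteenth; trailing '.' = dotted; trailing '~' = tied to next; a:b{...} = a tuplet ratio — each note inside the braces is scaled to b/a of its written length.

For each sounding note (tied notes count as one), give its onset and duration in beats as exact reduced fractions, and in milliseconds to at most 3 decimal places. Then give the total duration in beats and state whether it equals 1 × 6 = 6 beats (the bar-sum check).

1) 0.0ms=0b +1081.081ms=2b
2) 1081.081ms=2b +540.541ms=1b
3) 1621.622ms=3b +540.541ms=1b
4) 2162.162ms=4b +1081.081ms=2b
Σ=6b of 6 (111bpm 6/8) — PASS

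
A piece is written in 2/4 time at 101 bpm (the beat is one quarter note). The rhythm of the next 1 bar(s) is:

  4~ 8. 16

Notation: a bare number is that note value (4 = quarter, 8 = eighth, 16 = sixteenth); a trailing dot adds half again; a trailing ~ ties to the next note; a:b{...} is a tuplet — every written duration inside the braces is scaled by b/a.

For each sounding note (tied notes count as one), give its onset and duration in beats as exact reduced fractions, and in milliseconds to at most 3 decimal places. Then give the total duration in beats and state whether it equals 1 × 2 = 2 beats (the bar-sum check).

1) 0.0ms=0b +1039.604ms=7/4b
2) 1039.604ms=7/4b +148.515ms=1/4b
Σ=2b of 2 (101bpm 2/4) — PASS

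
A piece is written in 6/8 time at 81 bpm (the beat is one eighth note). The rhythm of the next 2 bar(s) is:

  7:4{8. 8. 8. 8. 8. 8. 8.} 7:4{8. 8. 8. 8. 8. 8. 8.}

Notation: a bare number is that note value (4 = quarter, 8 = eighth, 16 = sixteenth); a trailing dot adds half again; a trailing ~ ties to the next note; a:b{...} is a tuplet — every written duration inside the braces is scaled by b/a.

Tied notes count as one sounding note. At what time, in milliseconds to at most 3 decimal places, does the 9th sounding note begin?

1. 0.0ms @ 0 + 634.921ms (6/7)
2. 634.921ms @ 6/7 + 634.921ms (6/7)
3. 1269.841ms @ 12/7 + 634.921ms (6/7)
4. 1904.762ms @ 18/7 + 634.921ms (6/7)
5. 2539.683ms @ 24/7 + 634.921ms (6/7)
6. 3174.603ms @ 30/7 + 634.921ms (6/7)
7. 3809.524ms @ 36/7 + 634.921ms (6/7)
8. 4444.444ms @ 6 + 634.921ms (6/7)
9. 5079.365ms @ 48/7 + 634.921ms (6/7)
10. 5714.286ms @ 54/7 + 634.921ms (6/7)
11. 6349.206ms @ 60/7 + 634.921ms (6/7)
12. 6984.127ms @ 66/7 + 634.921ms (6/7)
13. 7619.048ms @ 72/7 + 634.921ms (6/7)
14. 8253.968ms @ 78/7 + 634.921ms (6/7)

note 9 onset = 48/7b = 5079.365ms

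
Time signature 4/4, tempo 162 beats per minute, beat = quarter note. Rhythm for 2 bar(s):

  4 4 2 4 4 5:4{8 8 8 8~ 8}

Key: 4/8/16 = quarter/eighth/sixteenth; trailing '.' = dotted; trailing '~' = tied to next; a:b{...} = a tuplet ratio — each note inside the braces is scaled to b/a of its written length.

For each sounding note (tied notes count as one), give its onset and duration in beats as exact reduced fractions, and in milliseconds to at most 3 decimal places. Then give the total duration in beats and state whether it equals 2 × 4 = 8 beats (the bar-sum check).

1) 0.0ms=0b +370.37ms=1b
2) 370.37ms=1b +370.37ms=1b
3) 740.741ms=2b +740.741ms=2b
4) 1481.481ms=4b +370.37ms=1b
5) 1851.852ms=5b +370.37ms=1b
6) 2222.222ms=6b +148.148ms=2/5b
7) 2370.37ms=32/5b +148.148ms=2/5b
8) 2518.519ms=34/5b +148.148ms=2/5b
9) 2666.667ms=36/5b +296.296ms=4/5b
Σ=8b of 8 (162bpm 4/4) — PASS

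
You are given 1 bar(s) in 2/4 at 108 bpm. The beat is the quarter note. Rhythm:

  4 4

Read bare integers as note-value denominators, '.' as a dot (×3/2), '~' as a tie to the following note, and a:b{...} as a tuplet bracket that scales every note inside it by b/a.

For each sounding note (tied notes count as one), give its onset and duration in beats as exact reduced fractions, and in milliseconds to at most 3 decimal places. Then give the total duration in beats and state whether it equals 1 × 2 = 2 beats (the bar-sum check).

1) 0.0ms=0b +555.556ms=1b
2) 555.556ms=1b +555.556ms=1b
Σ=2b of 2 (108bpm 2/4) — PASS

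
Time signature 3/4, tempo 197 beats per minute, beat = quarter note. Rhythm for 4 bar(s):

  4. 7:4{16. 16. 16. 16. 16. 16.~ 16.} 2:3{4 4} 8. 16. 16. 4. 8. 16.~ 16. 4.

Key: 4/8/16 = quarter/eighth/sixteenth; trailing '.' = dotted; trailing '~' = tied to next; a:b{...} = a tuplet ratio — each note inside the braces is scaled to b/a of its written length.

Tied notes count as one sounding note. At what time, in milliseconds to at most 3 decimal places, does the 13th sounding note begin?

note 13 onset = 15/2b = 2284.264ms

1. 0.0ms @ 0 + 456.853ms (3/2)
2. 456.853ms @ 3/2 + 65.265ms (3/14)
3. 522.117ms @ 12/7 + 65.265ms (3/14)
4. 587.382ms @ 27/14 + 65.265ms (3/14)
5. 652.647ms @ 15/7 + 65.265ms (3/14)
6. 717.912ms @ 33/14 + 65.265ms (3/14)
7. 783.176ms @ 18/7 + 130.529ms (3/7)
8. 913.706ms @ 3 + 456.853ms (3/2)
9. 1370.558ms @ 9/2 + 456.853ms (3/2)
10. 1827.411ms @ 6 + 228.426ms (3/4)
11. 2055.838ms @ 27/4 + 114.213ms (3/8)
12. 2170.051ms @ 57/8 + 114.213ms (3/8)
13. 2284.264ms @ 15/2 + 456.853ms (3/2)
14. 2741.117ms @ 9 + 228.426ms (3/4)
15. 2969.543ms @ 39/4 + 228.426ms (3/4)
16. 3197.97ms @ 21/2 + 456.853ms (3/2)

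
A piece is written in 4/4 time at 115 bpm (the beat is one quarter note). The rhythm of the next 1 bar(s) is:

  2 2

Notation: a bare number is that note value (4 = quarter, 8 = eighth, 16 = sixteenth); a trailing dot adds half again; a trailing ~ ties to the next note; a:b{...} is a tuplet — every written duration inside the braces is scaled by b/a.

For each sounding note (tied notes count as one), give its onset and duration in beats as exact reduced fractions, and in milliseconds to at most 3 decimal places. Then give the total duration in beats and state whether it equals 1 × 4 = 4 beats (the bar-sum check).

1) 0.0ms=0b +1043.478ms=2b
2) 1043.478ms=2b +1043.478ms=2b
Σ=4b of 4 (115bpm 4/4) — PASS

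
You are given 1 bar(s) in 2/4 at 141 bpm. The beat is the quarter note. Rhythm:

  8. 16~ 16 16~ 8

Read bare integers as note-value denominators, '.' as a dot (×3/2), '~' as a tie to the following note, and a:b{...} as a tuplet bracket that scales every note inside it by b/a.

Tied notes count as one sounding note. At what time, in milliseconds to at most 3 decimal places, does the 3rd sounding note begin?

note 3 onset = 5/4b = 531.915ms

1. 0.0ms @ 0 + 319.149ms (3/4)
2. 319.149ms @ 3/4 + 212.766ms (1/2)
3. 531.915ms @ 5/4 + 319.149ms (3/4)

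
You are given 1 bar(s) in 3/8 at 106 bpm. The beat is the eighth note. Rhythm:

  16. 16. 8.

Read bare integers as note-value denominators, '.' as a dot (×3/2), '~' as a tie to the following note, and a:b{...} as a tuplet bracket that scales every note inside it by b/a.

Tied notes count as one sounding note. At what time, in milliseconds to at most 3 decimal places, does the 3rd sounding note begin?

1. 0.0ms @ 0 + 424.528ms (3/4)
2. 424.528ms @ 3/4 + 424.528ms (3/4)
3. 849.057ms @ 3/2 + 849.057ms (3/2)

note 3 onset = 3/2b = 849.057ms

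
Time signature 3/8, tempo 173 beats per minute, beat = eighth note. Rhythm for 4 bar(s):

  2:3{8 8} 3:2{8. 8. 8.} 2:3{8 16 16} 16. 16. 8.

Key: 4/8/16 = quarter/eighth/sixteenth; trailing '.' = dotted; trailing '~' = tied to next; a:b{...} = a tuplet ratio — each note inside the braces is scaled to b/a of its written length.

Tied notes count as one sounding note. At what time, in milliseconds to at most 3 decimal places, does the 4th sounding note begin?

1. 0.0ms @ 0 + 520.231ms (3/2)
2. 520.231ms @ 3/2 + 520.231ms (3/2)
3. 1040.462ms @ 3 + 346.821ms (1)
4. 1387.283ms @ 4 + 346.821ms (1)
5. 1734.104ms @ 5 + 346.821ms (1)
6. 2080.925ms @ 6 + 520.231ms (3/2)
7. 2601.156ms @ 15/2 + 260.116ms (3/4)
8. 2861.272ms @ 33/4 + 260.116ms (3/4)
9. 3121.387ms @ 9 + 260.116ms (3/4)
10. 3381.503ms @ 39/4 + 260.116ms (3/4)
11. 3641.618ms @ 21/2 + 520.231ms (3/2)

note 4 onset = 4b = 1387.283ms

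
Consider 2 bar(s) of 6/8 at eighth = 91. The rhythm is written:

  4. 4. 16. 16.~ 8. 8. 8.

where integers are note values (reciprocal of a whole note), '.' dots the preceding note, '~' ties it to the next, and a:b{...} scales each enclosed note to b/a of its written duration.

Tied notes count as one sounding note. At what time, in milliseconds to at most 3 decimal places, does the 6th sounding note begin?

note 6 onset = 21/2b = 6923.077ms

1. 0.0ms @ 0 + 1978.022ms (3)
2. 1978.022ms @ 3 + 1978.022ms (3)
3. 3956.044ms @ 6 + 494.505ms (3/4)
4. 4450.549ms @ 27/4 + 1483.516ms (9/4)
5. 5934.066ms @ 9 + 989.011ms (3/2)
6. 6923.077ms @ 21/2 + 989.011ms (3/2)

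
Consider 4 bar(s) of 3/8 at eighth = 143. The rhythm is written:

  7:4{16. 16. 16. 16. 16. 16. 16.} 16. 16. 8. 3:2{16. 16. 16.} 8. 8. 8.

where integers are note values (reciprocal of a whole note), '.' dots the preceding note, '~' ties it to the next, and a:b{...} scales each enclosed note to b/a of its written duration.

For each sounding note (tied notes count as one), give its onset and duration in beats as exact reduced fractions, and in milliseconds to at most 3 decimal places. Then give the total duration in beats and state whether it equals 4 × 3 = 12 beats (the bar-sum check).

1) 0.0ms=0b +179.82ms=3/7b
2) 179.82ms=3/7b +179.82ms=3/7b
3) 359.64ms=6/7b +179.82ms=3/7b
4) 539.461ms=9/7b +179.82ms=3/7b
5) 719.281ms=12/7b +179.82ms=3/7b
6) 899.101ms=15/7b +179.82ms=3/7b
7) 1078.921ms=18/7b +179.82ms=3/7b
8) 1258.741ms=3b +314.685ms=3/4b
9) 1573.427ms=15/4b +314.685ms=3/4b
10) 1888.112ms=9/2b +629.371ms=3/2b
11) 2517.483ms=6b +209.79ms=1/2b
12) 2727.273ms=13/2b +209.79ms=1/2b
13) 2937.063ms=7b +209.79ms=1/2b
14) 3146.853ms=15/2b +629.371ms=3/2b
15) 3776.224ms=9b +629.371ms=3/2b
16) 4405.594ms=21/2b +629.371ms=3/2b
Σ=12b of 12 (143bpm 3/8) — PASS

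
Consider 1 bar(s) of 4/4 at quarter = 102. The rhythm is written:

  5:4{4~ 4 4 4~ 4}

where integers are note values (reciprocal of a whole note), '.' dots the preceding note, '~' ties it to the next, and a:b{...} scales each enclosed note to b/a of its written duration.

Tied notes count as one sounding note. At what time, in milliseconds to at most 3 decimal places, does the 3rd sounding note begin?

1. 0.0ms @ 0 + 941.176ms (8/5)
2. 941.176ms @ 8/5 + 470.588ms (4/5)
3. 1411.765ms @ 12/5 + 941.176ms (8/5)

note 3 onset = 12/5b = 1411.765ms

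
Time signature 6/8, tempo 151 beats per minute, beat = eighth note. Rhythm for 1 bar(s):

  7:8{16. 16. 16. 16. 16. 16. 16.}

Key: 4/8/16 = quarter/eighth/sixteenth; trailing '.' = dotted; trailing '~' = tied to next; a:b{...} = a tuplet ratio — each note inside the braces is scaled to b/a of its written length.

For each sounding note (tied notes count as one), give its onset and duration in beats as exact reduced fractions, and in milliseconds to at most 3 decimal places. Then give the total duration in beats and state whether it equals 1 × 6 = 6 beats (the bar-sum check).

1) 0.0ms=0b +340.587ms=6/7b
2) 340.587ms=6/7b +340.587ms=6/7b
3) 681.173ms=12/7b +340.587ms=6/7b
4) 1021.76ms=18/7b +340.587ms=6/7b
5) 1362.346ms=24/7b +340.587ms=6/7b
6) 1702.933ms=30/7b +340.587ms=6/7b
7) 2043.519ms=36/7b +340.587ms=6/7b
Σ=6b of 6 (151bpm 6/8) — PASS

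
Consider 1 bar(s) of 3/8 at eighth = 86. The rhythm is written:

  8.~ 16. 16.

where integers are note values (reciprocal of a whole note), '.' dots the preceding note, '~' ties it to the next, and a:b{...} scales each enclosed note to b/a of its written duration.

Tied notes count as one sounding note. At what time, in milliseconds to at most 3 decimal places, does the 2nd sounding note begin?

note 2 onset = 9/4b = 1569.767ms

1. 0.0ms @ 0 + 1569.767ms (9/4)
2. 1569.767ms @ 9/4 + 523.256ms (3/4)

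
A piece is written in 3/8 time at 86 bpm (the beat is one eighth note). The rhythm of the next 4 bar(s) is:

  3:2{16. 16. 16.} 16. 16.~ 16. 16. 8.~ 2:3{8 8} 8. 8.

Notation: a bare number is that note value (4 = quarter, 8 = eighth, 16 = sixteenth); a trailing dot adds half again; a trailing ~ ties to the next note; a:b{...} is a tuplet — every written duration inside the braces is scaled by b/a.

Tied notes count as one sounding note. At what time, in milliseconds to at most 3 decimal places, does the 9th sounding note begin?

1. 0.0ms @ 0 + 348.837ms (1/2)
2. 348.837ms @ 1/2 + 348.837ms (1/2)
3. 697.674ms @ 1 + 348.837ms (1/2)
4. 1046.512ms @ 3/2 + 523.256ms (3/4)
5. 1569.767ms @ 9/4 + 1046.512ms (3/2)
6. 2616.279ms @ 15/4 + 523.256ms (3/4)
7. 3139.535ms @ 9/2 + 2093.023ms (3)
8. 5232.558ms @ 15/2 + 1046.512ms (3/2)
9. 6279.07ms @ 9 + 1046.512ms (3/2)
10. 7325.581ms @ 21/2 + 1046.512ms (3/2)

note 9 onset = 9b = 6279.07ms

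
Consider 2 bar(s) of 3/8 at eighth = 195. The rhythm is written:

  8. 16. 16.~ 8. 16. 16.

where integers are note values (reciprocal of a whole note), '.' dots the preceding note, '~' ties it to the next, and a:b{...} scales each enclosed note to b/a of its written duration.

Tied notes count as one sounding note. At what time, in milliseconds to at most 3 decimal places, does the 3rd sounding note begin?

note 3 onset = 9/4b = 692.308ms

1. 0.0ms @ 0 + 461.538ms (3/2)
2. 461.538ms @ 3/2 + 230.769ms (3/4)
3. 692.308ms @ 9/4 + 692.308ms (9/4)
4. 1384.615ms @ 9/2 + 230.769ms (3/4)
5. 1615.385ms @ 21/4 + 230.769ms (3/4)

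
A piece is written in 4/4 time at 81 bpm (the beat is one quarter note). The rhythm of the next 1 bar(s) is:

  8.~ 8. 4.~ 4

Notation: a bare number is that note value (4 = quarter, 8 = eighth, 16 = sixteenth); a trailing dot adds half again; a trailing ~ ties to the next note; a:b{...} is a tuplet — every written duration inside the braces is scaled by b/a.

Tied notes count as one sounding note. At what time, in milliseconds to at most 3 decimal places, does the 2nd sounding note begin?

1. 0.0ms @ 0 + 1111.111ms (3/2)
2. 1111.111ms @ 3/2 + 1851.852ms (5/2)

note 2 onset = 3/2b = 1111.111ms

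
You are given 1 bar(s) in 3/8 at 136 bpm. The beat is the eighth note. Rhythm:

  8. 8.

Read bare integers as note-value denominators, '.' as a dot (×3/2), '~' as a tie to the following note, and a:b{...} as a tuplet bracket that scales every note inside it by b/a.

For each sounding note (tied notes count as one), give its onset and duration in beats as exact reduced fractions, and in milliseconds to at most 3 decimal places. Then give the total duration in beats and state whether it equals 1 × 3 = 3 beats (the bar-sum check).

1) 0.0ms=0b +661.765ms=3/2b
2) 661.765ms=3/2b +661.765ms=3/2b
Σ=3b of 3 (136bpm 3/8) — PASS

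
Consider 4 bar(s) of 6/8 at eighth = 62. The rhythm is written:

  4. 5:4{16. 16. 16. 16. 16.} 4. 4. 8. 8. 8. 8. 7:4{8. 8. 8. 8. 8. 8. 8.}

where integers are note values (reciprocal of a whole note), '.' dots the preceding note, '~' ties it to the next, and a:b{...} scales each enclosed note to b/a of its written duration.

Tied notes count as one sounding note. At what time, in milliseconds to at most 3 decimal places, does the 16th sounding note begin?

1. 0.0ms @ 0 + 2903.226ms (3)
2. 2903.226ms @ 3 + 580.645ms (3/5)
3. 3483.871ms @ 18/5 + 580.645ms (3/5)
4. 4064.516ms @ 21/5 + 580.645ms (3/5)
5. 4645.161ms @ 24/5 + 580.645ms (3/5)
6. 5225.806ms @ 27/5 + 580.645ms (3/5)
7. 5806.452ms @ 6 + 2903.226ms (3)
8. 8709.677ms @ 9 + 2903.226ms (3)
9. 11612.903ms @ 12 + 1451.613ms (3/2)
10. 13064.516ms @ 27/2 + 1451.613ms (3/2)
11. 14516.129ms @ 15 + 1451.613ms (3/2)
12. 15967.742ms @ 33/2 + 1451.613ms (3/2)
13. 17419.355ms @ 18 + 829.493ms (6/7)
14. 18248.848ms @ 132/7 + 829.493ms (6/7)
15. 19078.341ms @ 138/7 + 829.493ms (6/7)
16. 19907.834ms @ 144/7 + 829.493ms (6/7)
17. 20737.327ms @ 150/7 + 829.493ms (6/7)
18. 21566.82ms @ 156/7 + 829.493ms (6/7)
19. 22396.313ms @ 162/7 + 829.493ms (6/7)

note 16 onset = 144/7b = 19907.834ms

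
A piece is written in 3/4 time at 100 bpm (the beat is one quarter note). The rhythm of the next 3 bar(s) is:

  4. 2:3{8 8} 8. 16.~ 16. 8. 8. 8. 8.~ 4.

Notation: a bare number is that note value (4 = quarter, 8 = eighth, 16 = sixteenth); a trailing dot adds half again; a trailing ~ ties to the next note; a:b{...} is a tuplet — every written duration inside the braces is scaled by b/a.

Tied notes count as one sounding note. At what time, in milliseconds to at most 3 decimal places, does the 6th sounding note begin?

1. 0.0ms @ 0 + 900.0ms (3/2)
2. 900.0ms @ 3/2 + 450.0ms (3/4)
3. 1350.0ms @ 9/4 + 450.0ms (3/4)
4. 1800.0ms @ 3 + 450.0ms (3/4)
5. 2250.0ms @ 15/4 + 450.0ms (3/4)
6. 2700.0ms @ 9/2 + 450.0ms (3/4)
7. 3150.0ms @ 21/4 + 450.0ms (3/4)
8. 3600.0ms @ 6 + 450.0ms (3/4)
9. 4050.0ms @ 27/4 + 1350.0ms (9/4)

note 6 onset = 9/2b = 2700.0ms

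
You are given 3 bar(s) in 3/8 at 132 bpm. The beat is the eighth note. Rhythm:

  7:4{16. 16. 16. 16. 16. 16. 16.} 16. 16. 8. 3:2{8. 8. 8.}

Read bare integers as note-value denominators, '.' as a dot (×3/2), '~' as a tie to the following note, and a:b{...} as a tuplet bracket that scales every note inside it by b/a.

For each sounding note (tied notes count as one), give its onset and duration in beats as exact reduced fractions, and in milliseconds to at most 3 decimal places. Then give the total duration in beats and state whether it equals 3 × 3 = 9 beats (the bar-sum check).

1) 0.0ms=0b +194.805ms=3/7b
2) 194.805ms=3/7b +194.805ms=3/7b
3) 389.61ms=6/7b +194.805ms=3/7b
4) 584.416ms=9/7b +194.805ms=3/7b
5) 779.221ms=12/7b +194.805ms=3/7b
6) 974.026ms=15/7b +194.805ms=3/7b
7) 1168.831ms=18/7b +194.805ms=3/7b
8) 1363.636ms=3b +340.909ms=3/4b
9) 1704.545ms=15/4b +340.909ms=3/4b
10) 2045.455ms=9/2b +681.818ms=3/2b
11) 2727.273ms=6b +454.545ms=1b
12) 3181.818ms=7b +454.545ms=1b
13) 3636.364ms=8b +454.545ms=1b
Σ=9b of 9 (132bpm 3/8) — PASS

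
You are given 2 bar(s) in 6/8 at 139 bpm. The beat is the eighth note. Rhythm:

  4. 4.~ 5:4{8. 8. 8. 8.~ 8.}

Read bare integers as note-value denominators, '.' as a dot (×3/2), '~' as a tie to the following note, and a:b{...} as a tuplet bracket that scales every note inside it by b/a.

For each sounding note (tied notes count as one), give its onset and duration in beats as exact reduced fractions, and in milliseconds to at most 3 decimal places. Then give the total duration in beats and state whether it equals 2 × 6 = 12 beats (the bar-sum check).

1) 0.0ms=0b +1294.964ms=3b
2) 1294.964ms=3b +1812.95ms=21/5b
3) 3107.914ms=36/5b +517.986ms=6/5b
4) 3625.899ms=42/5b +517.986ms=6/5b
5) 4143.885ms=48/5b +1035.971ms=12/5b
Σ=12b of 12 (139bpm 6/8) — PASS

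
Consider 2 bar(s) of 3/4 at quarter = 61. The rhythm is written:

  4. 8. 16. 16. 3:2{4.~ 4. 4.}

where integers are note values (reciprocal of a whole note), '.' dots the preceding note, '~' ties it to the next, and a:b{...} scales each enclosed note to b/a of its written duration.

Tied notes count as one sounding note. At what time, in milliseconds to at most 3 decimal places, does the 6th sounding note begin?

1. 0.0ms @ 0 + 1475.41ms (3/2)
2. 1475.41ms @ 3/2 + 737.705ms (3/4)
3. 2213.115ms @ 9/4 + 368.852ms (3/8)
4. 2581.967ms @ 21/8 + 368.852ms (3/8)
5. 2950.82ms @ 3 + 1967.213ms (2)
6. 4918.033ms @ 5 + 983.607ms (1)

note 6 onset = 5b = 4918.033ms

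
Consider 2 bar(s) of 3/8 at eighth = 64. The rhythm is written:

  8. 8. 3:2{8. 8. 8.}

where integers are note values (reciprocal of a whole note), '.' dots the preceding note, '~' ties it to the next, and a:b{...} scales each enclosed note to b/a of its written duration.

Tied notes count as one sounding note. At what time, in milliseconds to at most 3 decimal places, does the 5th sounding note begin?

note 5 onset = 5b = 4687.5ms

1. 0.0ms @ 0 + 1406.25ms (3/2)
2. 1406.25ms @ 3/2 + 1406.25ms (3/2)
3. 2812.5ms @ 3 + 937.5ms (1)
4. 3750.0ms @ 4 + 937.5ms (1)
5. 4687.5ms @ 5 + 937.5ms (1)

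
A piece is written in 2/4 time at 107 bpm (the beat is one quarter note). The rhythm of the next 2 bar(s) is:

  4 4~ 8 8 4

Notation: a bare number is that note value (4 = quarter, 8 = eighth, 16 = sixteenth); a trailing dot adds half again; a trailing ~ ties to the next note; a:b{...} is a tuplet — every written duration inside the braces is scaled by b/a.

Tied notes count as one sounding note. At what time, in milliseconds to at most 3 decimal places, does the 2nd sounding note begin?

note 2 onset = 1b = 560.748ms

1. 0.0ms @ 0 + 560.748ms (1)
2. 560.748ms @ 1 + 841.121ms (3/2)
3. 1401.869ms @ 5/2 + 280.374ms (1/2)
4. 1682.243ms @ 3 + 560.748ms (1)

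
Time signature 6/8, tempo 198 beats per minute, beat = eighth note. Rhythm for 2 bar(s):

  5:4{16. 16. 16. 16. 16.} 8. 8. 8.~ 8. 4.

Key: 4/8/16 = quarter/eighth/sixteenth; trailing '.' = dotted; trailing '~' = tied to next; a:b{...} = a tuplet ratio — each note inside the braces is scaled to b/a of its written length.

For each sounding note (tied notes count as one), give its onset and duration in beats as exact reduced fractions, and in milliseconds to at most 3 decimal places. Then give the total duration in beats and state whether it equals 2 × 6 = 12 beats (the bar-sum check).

1) 0.0ms=0b +181.818ms=3/5b
2) 181.818ms=3/5b +181.818ms=3/5b
3) 363.636ms=6/5b +181.818ms=3/5b
4) 545.455ms=9/5b +181.818ms=3/5b
5) 727.273ms=12/5b +181.818ms=3/5b
6) 909.091ms=3b +454.545ms=3/2b
7) 1363.636ms=9/2b +454.545ms=3/2b
8) 1818.182ms=6b +909.091ms=3b
9) 2727.273ms=9b +909.091ms=3b
Σ=12b of 12 (198bpm 6/8) — PASS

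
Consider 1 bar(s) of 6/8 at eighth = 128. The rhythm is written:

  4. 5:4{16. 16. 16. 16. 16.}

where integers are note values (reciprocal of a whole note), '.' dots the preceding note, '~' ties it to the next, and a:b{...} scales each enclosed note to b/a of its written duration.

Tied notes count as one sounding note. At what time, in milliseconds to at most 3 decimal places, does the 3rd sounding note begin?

note 3 onset = 18/5b = 1687.5ms

1. 0.0ms @ 0 + 1406.25ms (3)
2. 1406.25ms @ 3 + 281.25ms (3/5)
3. 1687.5ms @ 18/5 + 281.25ms (3/5)
4. 1968.75ms @ 21/5 + 281.25ms (3/5)
5. 2250.0ms @ 24/5 + 281.25ms (3/5)
6. 2531.25ms @ 27/5 + 281.25ms (3/5)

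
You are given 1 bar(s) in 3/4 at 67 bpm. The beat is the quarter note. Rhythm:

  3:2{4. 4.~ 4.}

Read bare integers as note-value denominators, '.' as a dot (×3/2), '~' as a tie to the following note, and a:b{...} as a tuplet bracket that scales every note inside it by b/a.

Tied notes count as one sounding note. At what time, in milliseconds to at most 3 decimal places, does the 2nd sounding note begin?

1. 0.0ms @ 0 + 895.522ms (1)
2. 895.522ms @ 1 + 1791.045ms (2)

note 2 onset = 1b = 895.522ms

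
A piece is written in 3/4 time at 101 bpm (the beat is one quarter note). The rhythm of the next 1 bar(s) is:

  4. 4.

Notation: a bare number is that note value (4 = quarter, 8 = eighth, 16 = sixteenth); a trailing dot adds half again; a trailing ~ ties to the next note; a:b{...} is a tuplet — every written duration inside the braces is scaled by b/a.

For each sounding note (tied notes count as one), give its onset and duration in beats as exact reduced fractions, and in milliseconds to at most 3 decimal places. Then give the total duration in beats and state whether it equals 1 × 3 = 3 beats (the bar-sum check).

1) 0.0ms=0b +891.089ms=3/2b
2) 891.089ms=3/2b +891.089ms=3/2b
Σ=3b of 3 (101bpm 3/4) — PASS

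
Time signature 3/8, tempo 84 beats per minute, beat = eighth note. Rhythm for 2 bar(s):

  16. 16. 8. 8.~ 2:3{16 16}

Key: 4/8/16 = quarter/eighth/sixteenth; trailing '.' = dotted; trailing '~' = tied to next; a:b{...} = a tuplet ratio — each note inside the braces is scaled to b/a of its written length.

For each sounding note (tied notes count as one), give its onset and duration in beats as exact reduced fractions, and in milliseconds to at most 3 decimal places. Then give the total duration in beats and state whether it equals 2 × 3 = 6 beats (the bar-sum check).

1) 0.0ms=0b +535.714ms=3/4b
2) 535.714ms=3/4b +535.714ms=3/4b
3) 1071.429ms=3/2b +1071.429ms=3/2b
4) 2142.857ms=3b +1607.143ms=9/4b
5) 3750.0ms=21/4b +535.714ms=3/4b
Σ=6b of 6 (84bpm 3/8) — PASS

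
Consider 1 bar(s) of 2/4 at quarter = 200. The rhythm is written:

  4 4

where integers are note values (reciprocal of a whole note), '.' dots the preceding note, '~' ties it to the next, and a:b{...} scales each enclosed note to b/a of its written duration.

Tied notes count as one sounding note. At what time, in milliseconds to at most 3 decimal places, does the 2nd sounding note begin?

note 2 onset = 1b = 300.0ms

1. 0.0ms @ 0 + 300.0ms (1)
2. 300.0ms @ 1 + 300.0ms (1)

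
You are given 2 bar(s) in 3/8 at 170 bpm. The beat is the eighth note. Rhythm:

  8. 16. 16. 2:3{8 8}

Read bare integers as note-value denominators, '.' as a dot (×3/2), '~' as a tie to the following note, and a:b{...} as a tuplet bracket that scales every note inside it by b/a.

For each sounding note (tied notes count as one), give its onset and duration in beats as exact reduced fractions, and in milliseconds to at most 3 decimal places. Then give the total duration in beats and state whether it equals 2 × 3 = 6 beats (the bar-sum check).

1) 0.0ms=0b +529.412ms=3/2b
2) 529.412ms=3/2b +264.706ms=3/4b
3) 794.118ms=9/4b +264.706ms=3/4b
4) 1058.824ms=3b +529.412ms=3/2b
5) 1588.235ms=9/2b +529.412ms=3/2b
Σ=6b of 6 (170bpm 3/8) — PASS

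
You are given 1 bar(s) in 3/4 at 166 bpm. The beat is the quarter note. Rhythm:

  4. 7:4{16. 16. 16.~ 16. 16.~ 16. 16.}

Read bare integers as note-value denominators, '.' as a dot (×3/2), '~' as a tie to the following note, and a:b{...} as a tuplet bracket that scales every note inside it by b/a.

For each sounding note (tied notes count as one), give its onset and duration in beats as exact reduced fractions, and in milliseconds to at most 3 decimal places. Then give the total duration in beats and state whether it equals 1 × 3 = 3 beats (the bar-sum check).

1) 0.0ms=0b +542.169ms=3/2b
2) 542.169ms=3/2b +77.453ms=3/14b
3) 619.621ms=12/7b +77.453ms=3/14b
4) 697.074ms=27/14b +154.905ms=3/7b
5) 851.979ms=33/14b +154.905ms=3/7b
6) 1006.885ms=39/14b +77.453ms=3/14b
Σ=3b of 3 (166bpm 3/4) — PASS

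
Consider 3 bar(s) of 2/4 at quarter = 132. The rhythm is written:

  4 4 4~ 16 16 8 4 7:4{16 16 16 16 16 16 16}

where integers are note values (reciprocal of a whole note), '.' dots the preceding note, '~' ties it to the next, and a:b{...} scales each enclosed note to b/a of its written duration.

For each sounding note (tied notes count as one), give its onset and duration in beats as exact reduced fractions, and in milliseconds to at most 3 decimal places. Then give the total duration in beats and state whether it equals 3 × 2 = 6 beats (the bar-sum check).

1) 0.0ms=0b +454.545ms=1b
2) 454.545ms=1b +454.545ms=1b
3) 909.091ms=2b +568.182ms=5/4b
4) 1477.273ms=13/4b +113.636ms=1/4b
5) 1590.909ms=7/2b +227.273ms=1/2b
6) 1818.182ms=4b +454.545ms=1b
7) 2272.727ms=5b +64.935ms=1/7b
8) 2337.662ms=36/7b +64.935ms=1/7b
9) 2402.597ms=37/7b +64.935ms=1/7b
10) 2467.532ms=38/7b +64.935ms=1/7b
11) 2532.468ms=39/7b +64.935ms=1/7b
12) 2597.403ms=40/7b +64.935ms=1/7b
13) 2662.338ms=41/7b +64.935ms=1/7b
Σ=6b of 6 (132bpm 2/4) — PASS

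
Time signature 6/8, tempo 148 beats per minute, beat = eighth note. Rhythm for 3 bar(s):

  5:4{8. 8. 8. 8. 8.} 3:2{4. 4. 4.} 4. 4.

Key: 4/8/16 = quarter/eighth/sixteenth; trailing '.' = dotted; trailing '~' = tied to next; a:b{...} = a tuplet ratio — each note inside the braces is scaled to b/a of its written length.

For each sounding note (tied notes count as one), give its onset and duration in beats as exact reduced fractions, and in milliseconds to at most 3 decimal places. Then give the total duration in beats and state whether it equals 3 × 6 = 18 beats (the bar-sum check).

1) 0.0ms=0b +486.486ms=6/5b
2) 486.486ms=6/5b +486.486ms=6/5b
3) 972.973ms=12/5b +486.486ms=6/5b
4) 1459.459ms=18/5b +486.486ms=6/5b
5) 1945.946ms=24/5b +486.486ms=6/5b
6) 2432.432ms=6b +810.811ms=2b
7) 3243.243ms=8b +810.811ms=2b
8) 4054.054ms=10b +810.811ms=2b
9) 4864.865ms=12b +1216.216ms=3b
10) 6081.081ms=15b +1216.216ms=3b
Σ=18b of 18 (148bpm 6/8) — PASS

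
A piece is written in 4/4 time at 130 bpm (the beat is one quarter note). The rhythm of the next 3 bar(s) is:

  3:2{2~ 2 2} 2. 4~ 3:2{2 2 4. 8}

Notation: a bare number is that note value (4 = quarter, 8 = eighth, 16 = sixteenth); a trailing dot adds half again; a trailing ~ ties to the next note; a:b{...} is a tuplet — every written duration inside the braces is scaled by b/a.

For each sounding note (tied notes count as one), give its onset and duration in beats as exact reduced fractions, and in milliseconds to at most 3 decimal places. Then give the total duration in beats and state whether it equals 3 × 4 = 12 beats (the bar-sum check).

1) 0.0ms=0b +1230.769ms=8/3b
2) 1230.769ms=8/3b +615.385ms=4/3b
3) 1846.154ms=4b +1384.615ms=3b
4) 3230.769ms=7b +1076.923ms=7/3b
5) 4307.692ms=28/3b +615.385ms=4/3b
6) 4923.077ms=32/3b +461.538ms=1b
7) 5384.615ms=35/3b +153.846ms=1/3b
Σ=12b of 12 (130bpm 4/4) — PASS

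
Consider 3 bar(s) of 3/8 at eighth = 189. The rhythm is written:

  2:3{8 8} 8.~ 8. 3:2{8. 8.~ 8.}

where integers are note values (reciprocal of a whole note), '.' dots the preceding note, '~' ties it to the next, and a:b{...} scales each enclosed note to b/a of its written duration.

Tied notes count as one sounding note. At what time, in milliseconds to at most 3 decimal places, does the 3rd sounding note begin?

1. 0.0ms @ 0 + 476.19ms (3/2)
2. 476.19ms @ 3/2 + 476.19ms (3/2)
3. 952.381ms @ 3 + 952.381ms (3)
4. 1904.762ms @ 6 + 317.46ms (1)
5. 2222.222ms @ 7 + 634.921ms (2)

note 3 onset = 3b = 952.381ms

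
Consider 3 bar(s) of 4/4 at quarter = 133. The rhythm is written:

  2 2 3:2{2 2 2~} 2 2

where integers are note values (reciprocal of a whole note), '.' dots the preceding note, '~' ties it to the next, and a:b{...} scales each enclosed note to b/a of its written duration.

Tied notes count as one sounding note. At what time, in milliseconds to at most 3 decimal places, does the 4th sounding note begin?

1. 0.0ms @ 0 + 902.256ms (2)
2. 902.256ms @ 2 + 902.256ms (2)
3. 1804.511ms @ 4 + 601.504ms (4/3)
4. 2406.015ms @ 16/3 + 601.504ms (4/3)
5. 3007.519ms @ 20/3 + 1503.759ms (10/3)
6. 4511.278ms @ 10 + 902.256ms (2)

note 4 onset = 16/3b = 2406.015ms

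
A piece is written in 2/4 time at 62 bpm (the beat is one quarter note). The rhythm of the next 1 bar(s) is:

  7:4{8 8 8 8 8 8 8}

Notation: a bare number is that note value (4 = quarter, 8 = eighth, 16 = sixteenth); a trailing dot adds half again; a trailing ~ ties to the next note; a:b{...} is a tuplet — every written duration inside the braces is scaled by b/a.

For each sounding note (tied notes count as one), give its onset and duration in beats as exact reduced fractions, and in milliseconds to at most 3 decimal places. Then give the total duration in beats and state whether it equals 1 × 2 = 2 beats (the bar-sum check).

1) 0.0ms=0b +276.498ms=2/7b
2) 276.498ms=2/7b +276.498ms=2/7b
3) 552.995ms=4/7b +276.498ms=2/7b
4) 829.493ms=6/7b +276.498ms=2/7b
5) 1105.991ms=8/7b +276.498ms=2/7b
6) 1382.488ms=10/7b +276.498ms=2/7b
7) 1658.986ms=12/7b +276.498ms=2/7b
Σ=2b of 2 (62bpm 2/4) — PASS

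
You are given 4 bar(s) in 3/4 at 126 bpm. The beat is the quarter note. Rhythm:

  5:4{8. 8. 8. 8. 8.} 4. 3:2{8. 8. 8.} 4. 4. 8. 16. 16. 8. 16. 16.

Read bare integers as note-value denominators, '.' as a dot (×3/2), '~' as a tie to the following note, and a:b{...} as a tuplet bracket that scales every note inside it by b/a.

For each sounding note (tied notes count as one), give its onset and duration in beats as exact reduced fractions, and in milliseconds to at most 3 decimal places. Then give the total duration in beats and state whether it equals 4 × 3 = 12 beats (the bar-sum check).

1) 0.0ms=0b +285.714ms=3/5b
2) 285.714ms=3/5b +285.714ms=3/5b
3) 571.429ms=6/5b +285.714ms=3/5b
4) 857.143ms=9/5b +285.714ms=3/5b
5) 1142.857ms=12/5b +285.714ms=3/5b
6) 1428.571ms=3b +714.286ms=3/2b
7) 2142.857ms=9/2b +238.095ms=1/2b
8) 2380.952ms=5b +238.095ms=1/2b
9) 2619.048ms=11/2b +238.095ms=1/2b
10) 2857.143ms=6b +714.286ms=3/2b
11) 3571.429ms=15/2b +714.286ms=3/2b
12) 4285.714ms=9b +357.143ms=3/4b
13) 4642.857ms=39/4b +178.571ms=3/8b
14) 4821.429ms=81/8b +178.571ms=3/8b
15) 5000.0ms=21/2b +357.143ms=3/4b
16) 5357.143ms=45/4b +178.571ms=3/8b
17) 5535.714ms=93/8b +178.571ms=3/8b
Σ=12b of 12 (126bpm 3/4) — PASS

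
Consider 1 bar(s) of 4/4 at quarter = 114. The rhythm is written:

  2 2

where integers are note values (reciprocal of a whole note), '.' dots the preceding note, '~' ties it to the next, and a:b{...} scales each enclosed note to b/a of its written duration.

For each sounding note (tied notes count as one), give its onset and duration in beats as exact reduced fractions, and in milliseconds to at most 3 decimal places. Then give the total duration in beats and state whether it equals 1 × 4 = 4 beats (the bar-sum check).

1) 0.0ms=0b +1052.632ms=2b
2) 1052.632ms=2b +1052.632ms=2b
Σ=4b of 4 (114bpm 4/4) — PASS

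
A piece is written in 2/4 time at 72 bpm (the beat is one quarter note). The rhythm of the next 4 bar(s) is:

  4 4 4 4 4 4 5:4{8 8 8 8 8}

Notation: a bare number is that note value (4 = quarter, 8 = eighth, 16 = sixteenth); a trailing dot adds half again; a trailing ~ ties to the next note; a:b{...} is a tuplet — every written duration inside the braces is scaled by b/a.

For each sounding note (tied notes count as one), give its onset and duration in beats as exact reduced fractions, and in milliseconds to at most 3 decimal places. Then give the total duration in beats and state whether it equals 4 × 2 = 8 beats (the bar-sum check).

1) 0.0ms=0b +833.333ms=1b
2) 833.333ms=1b +833.333ms=1b
3) 1666.667ms=2b +833.333ms=1b
4) 2500.0ms=3b +833.333ms=1b
5) 3333.333ms=4b +833.333ms=1b
6) 4166.667ms=5b +833.333ms=1b
7) 5000.0ms=6b +333.333ms=2/5b
8) 5333.333ms=32/5b +333.333ms=2/5b
9) 5666.667ms=34/5b +333.333ms=2/5b
10) 6000.0ms=36/5b +333.333ms=2/5b
11) 6333.333ms=38/5b +333.333ms=2/5b
Σ=8b of 8 (72bpm 2/4) — PASS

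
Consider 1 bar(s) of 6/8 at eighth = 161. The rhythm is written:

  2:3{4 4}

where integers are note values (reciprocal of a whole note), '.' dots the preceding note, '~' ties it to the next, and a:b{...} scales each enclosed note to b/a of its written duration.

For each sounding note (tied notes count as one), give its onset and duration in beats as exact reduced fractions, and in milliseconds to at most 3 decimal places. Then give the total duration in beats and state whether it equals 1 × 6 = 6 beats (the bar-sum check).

1) 0.0ms=0b +1118.012ms=3b
2) 1118.012ms=3b +1118.012ms=3b
Σ=6b of 6 (161bpm 6/8) — PASS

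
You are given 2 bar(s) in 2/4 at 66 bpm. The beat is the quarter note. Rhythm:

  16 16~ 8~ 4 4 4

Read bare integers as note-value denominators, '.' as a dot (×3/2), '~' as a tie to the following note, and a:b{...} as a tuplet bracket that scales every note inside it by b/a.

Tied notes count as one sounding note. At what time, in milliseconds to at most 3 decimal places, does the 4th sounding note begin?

note 4 onset = 3b = 2727.273ms

1. 0.0ms @ 0 + 227.273ms (1/4)
2. 227.273ms @ 1/4 + 1590.909ms (7/4)
3. 1818.182ms @ 2 + 909.091ms (1)
4. 2727.273ms @ 3 + 909.091ms (1)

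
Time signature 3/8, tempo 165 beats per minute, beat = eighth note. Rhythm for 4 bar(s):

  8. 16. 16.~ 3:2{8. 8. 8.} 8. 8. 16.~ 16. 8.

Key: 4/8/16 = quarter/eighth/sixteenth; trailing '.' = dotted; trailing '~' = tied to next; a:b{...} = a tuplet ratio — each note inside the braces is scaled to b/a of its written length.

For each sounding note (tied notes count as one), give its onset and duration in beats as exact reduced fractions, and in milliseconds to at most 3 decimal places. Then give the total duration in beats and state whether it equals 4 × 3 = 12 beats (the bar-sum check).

1) 0.0ms=0b +545.455ms=3/2b
2) 545.455ms=3/2b +272.727ms=3/4b
3) 818.182ms=9/4b +636.364ms=7/4b
4) 1454.545ms=4b +363.636ms=1b
5) 1818.182ms=5b +363.636ms=1b
6) 2181.818ms=6b +545.455ms=3/2b
7) 2727.273ms=15/2b +545.455ms=3/2b
8) 3272.727ms=9b +545.455ms=3/2b
9) 3818.182ms=21/2b +545.455ms=3/2b
Σ=12b of 12 (165bpm 3/8) — PASS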